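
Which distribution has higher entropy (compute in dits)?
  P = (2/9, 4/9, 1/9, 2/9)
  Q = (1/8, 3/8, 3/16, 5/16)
Q

Computing entropies in dits:
H(P) = 0.5529
H(Q) = 0.5668

Distribution Q has higher entropy.

Intuition: The distribution closer to uniform (more spread out) has higher entropy.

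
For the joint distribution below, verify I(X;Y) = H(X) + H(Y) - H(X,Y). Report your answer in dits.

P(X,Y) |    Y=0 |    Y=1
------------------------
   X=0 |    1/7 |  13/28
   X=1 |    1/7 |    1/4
I(X;Y) = 0.0041 dits

Mutual information has multiple equivalent forms:
- I(X;Y) = H(X) - H(X|Y)
- I(X;Y) = H(Y) - H(Y|X)
- I(X;Y) = H(X) + H(Y) - H(X,Y)

Computing all quantities:
H(X) = 0.2910, H(Y) = 0.2598, H(X,Y) = 0.5467
H(X|Y) = 0.2869, H(Y|X) = 0.2557

Verification:
H(X) - H(X|Y) = 0.2910 - 0.2869 = 0.0041
H(Y) - H(Y|X) = 0.2598 - 0.2557 = 0.0041
H(X) + H(Y) - H(X,Y) = 0.2910 + 0.2598 - 0.5467 = 0.0041

All forms give I(X;Y) = 0.0041 dits. ✓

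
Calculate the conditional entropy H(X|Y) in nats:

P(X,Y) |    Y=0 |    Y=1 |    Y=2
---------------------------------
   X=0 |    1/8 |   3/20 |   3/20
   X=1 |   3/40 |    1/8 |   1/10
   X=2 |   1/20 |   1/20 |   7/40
1.0426 nats

Using the chain rule: H(X|Y) = H(X,Y) - H(Y)

First, compute H(X,Y) = 2.1181 nats

Marginal P(Y) = (1/4, 13/40, 17/40)
H(Y) = 1.0755 nats

H(X|Y) = H(X,Y) - H(Y) = 2.1181 - 1.0755 = 1.0426 nats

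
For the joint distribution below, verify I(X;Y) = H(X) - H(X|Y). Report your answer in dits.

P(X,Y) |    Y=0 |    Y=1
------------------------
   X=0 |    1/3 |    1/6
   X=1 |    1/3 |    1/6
I(X;Y) = 0.0000 dits

Mutual information has multiple equivalent forms:
- I(X;Y) = H(X) - H(X|Y)
- I(X;Y) = H(Y) - H(Y|X)
- I(X;Y) = H(X) + H(Y) - H(X,Y)

Computing all quantities:
H(X) = 0.3010, H(Y) = 0.2764, H(X,Y) = 0.5775
H(X|Y) = 0.3010, H(Y|X) = 0.2764

Verification:
H(X) - H(X|Y) = 0.3010 - 0.3010 = 0.0000
H(Y) - H(Y|X) = 0.2764 - 0.2764 = 0.0000
H(X) + H(Y) - H(X,Y) = 0.3010 + 0.2764 - 0.5775 = 0.0000

All forms give I(X;Y) = 0.0000 dits. ✓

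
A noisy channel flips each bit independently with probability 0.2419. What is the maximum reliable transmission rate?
0.2018 bits

For a binary symmetric channel (BSC) with error probability p:
Capacity C = 1 - H(p) bits per symbol

where H(p) = -p log₂(p) - (1-p) log₂(1-p) is the binary entropy function.

H(0.2419) = 0.7982 bits
C = 1 - 0.7982 = 0.2018 bits per symbol

This means we can reliably transmit up to 0.2018 bits of information per channel use.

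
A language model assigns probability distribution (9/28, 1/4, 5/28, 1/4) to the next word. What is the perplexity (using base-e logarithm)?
3.9181

Perplexity is e^H (or exp(H) for natural log).

First, H = -Σ p log p = 1.3656 nats
Perplexity = e^1.3656 = 3.9181

Interpretation: The model's uncertainty is equivalent to choosing uniformly among 3.9 options.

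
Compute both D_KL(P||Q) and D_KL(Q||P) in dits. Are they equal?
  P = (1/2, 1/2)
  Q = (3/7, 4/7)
D_KL(P||Q) = 0.0045, D_KL(Q||P) = 0.0044

KL divergence is not symmetric: D_KL(P||Q) ≠ D_KL(Q||P) in general.

D_KL(P||Q) = 0.0045 dits
D_KL(Q||P) = 0.0044 dits

No, they are not equal!

This asymmetry is why KL divergence is not a true distance metric.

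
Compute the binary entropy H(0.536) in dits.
0.2999 dits

The binary entropy function is:
H(p) = -p log(p) - (1-p) log(1-p)

H(0.536) = -0.536 × log_10(0.536) - 0.464 × log_10(0.464)
H(0.536) = 0.2999 dits

Note: Binary entropy is maximized at p=0.5 (H=1 bit) and minimized at p=0 or p=1 (H=0).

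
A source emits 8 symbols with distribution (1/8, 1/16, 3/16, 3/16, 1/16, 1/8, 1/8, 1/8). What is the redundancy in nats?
0.0654 nats

Redundancy measures how far a source is from maximum entropy:
R = H_max - H(X)

Maximum entropy for 8 symbols: H_max = log_e(8) = 2.0794 nats
Actual entropy: H(X) = 2.0140 nats
Redundancy: R = 2.0794 - 2.0140 = 0.0654 nats

This redundancy represents potential for compression: the source could be compressed by 0.0654 nats per symbol.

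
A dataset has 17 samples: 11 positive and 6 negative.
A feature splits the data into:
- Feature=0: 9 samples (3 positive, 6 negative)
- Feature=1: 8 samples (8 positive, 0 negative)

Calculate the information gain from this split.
0.4505 bits

Information Gain = H(Y) - H(Y|Feature)

Before split:
P(positive) = 11/17 = 0.6471
H(Y) = 0.9367 bits

After split:
Feature=0: H = 0.9183 bits (weight = 9/17)
Feature=1: H = 0.0000 bits (weight = 8/17)
H(Y|Feature) = (9/17)×0.9183 + (8/17)×0.0000 = 0.4862 bits

Information Gain = 0.9367 - 0.4862 = 0.4505 bits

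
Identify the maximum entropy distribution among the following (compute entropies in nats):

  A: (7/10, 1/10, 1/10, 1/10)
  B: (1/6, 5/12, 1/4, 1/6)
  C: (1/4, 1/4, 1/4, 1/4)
C

For a discrete distribution over n outcomes, entropy is maximized by the uniform distribution.

Computing entropies:
H(A) = 0.9404 nats
H(B) = 1.3086 nats
H(C) = 1.3863 nats

The uniform distribution (where all probabilities equal 1/4) achieves the maximum entropy of log_e(4) = 1.3863 nats.

Distribution C has the highest entropy.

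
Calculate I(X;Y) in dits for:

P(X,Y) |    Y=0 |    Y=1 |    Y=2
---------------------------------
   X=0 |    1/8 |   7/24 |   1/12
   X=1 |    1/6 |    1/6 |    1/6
0.0149 dits

Mutual information: I(X;Y) = H(X) + H(Y) - H(X,Y)

Marginals:
P(X) = (1/2, 1/2), H(X) = 0.3010 dits
P(Y) = (7/24, 11/24, 1/4), H(Y) = 0.4619 dits

Joint entropy: H(X,Y) = 0.7480 dits

I(X;Y) = 0.3010 + 0.4619 - 0.7480 = 0.0149 dits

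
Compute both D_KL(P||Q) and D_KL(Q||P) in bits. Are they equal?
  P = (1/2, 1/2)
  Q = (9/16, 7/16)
D_KL(P||Q) = 0.0114, D_KL(Q||P) = 0.0113

KL divergence is not symmetric: D_KL(P||Q) ≠ D_KL(Q||P) in general.

D_KL(P||Q) = 0.0114 bits
D_KL(Q||P) = 0.0113 bits

No, they are not equal!

This asymmetry is why KL divergence is not a true distance metric.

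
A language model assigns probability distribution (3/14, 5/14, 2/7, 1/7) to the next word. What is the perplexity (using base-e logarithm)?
3.7952

Perplexity is e^H (or exp(H) for natural log).

First, H = -Σ p log p = 1.3337 nats
Perplexity = e^1.3337 = 3.7952

Interpretation: The model's uncertainty is equivalent to choosing uniformly among 3.8 options.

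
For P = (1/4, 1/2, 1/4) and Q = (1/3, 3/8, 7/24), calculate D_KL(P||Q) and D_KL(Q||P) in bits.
D_KL(P||Q) = 0.0482, D_KL(Q||P) = 0.0476

KL divergence is not symmetric: D_KL(P||Q) ≠ D_KL(Q||P) in general.

D_KL(P||Q) = 0.0482 bits
D_KL(Q||P) = 0.0476 bits

No, they are not equal!

This asymmetry is why KL divergence is not a true distance metric.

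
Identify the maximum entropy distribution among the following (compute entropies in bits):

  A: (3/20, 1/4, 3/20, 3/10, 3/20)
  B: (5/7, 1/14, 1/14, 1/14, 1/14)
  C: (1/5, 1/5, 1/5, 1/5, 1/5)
C

For a discrete distribution over n outcomes, entropy is maximized by the uniform distribution.

Computing entropies:
H(A) = 2.2527 bits
H(B) = 1.4345 bits
H(C) = 2.3219 bits

The uniform distribution (where all probabilities equal 1/5) achieves the maximum entropy of log_2(5) = 2.3219 bits.

Distribution C has the highest entropy.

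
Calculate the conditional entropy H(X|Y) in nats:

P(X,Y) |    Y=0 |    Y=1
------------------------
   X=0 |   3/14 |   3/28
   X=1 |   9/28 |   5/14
0.6114 nats

Using the chain rule: H(X|Y) = H(X,Y) - H(Y)

First, compute H(X,Y) = 1.3019 nats

Marginal P(Y) = (15/28, 13/28)
H(Y) = 0.6906 nats

H(X|Y) = H(X,Y) - H(Y) = 1.3019 - 0.6906 = 0.6114 nats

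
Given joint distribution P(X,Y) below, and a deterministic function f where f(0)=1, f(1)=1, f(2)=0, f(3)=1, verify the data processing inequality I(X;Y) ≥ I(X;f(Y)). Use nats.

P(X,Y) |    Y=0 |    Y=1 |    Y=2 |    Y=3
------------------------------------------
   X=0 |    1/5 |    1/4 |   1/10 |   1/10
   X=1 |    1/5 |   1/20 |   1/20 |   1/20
I(X;Y) = 0.0441, I(X;f(Y)) = 0.0001, inequality holds: 0.0441 ≥ 0.0001

Data Processing Inequality: For any Markov chain X → Y → Z, we have I(X;Y) ≥ I(X;Z).

Here Z = f(Y) is a deterministic function of Y, forming X → Y → Z.

Original I(X;Y) = 0.0441 nats

After applying f:
P(X,Z) where Z=f(Y):
- P(X,Z=0) = P(X,Y=2)
- P(X,Z=1) = P(X,Y=0) + P(X,Y=1) + P(X,Y=3)

I(X;Z) = I(X;f(Y)) = 0.0001 nats

Verification: 0.0441 ≥ 0.0001 ✓

Information cannot be created by processing; the function f can only lose information about X.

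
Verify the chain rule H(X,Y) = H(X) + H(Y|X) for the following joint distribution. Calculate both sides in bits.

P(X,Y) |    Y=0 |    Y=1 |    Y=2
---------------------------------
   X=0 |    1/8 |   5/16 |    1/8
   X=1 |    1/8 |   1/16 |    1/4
H(X,Y) = 2.3994, H(X) = 0.9887, H(Y|X) = 1.4107 (all in bits)

Chain rule: H(X,Y) = H(X) + H(Y|X)

Left side — joint entropy directly:
H(X,Y) = -Σ p(x,y) log p(x,y) = 2.3994 bits

Right side — compute H(Y|X) from the conditional distributions:
P(X) = (9/16, 7/16), so H(X) = 0.9887 bits
H(Y|X) = Σ_x P(X=x) · H(Y|X=x):
  P(Y|X=0) = (2/9, 5/9, 2/9), H(Y|X=0) = 1.4355, weight P(X=0) = 9/16
  P(Y|X=1) = (2/7, 1/7, 4/7), H(Y|X=1) = 1.3788, weight P(X=1) = 7/16
H(Y|X) = 1.4107 bits

H(X) + H(Y|X) = 0.9887 + 1.4107 = 2.3994 bits

Both sides equal 2.3994 bits. ✓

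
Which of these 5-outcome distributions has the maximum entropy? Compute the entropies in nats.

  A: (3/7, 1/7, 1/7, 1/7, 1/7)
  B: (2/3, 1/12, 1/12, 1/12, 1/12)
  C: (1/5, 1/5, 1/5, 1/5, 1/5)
C

For a discrete distribution over n outcomes, entropy is maximized by the uniform distribution.

Computing entropies:
H(A) = 1.4751 nats
H(B) = 1.0986 nats
H(C) = 1.6094 nats

The uniform distribution (where all probabilities equal 1/5) achieves the maximum entropy of log_e(5) = 1.6094 nats.

Distribution C has the highest entropy.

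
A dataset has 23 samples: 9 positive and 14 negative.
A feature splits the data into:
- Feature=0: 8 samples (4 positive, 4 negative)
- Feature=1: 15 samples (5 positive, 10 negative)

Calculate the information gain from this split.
0.0189 bits

Information Gain = H(Y) - H(Y|Feature)

Before split:
P(positive) = 9/23 = 0.3913
H(Y) = 0.9656 bits

After split:
Feature=0: H = 1.0000 bits (weight = 8/23)
Feature=1: H = 0.9183 bits (weight = 15/23)
H(Y|Feature) = (8/23)×1.0000 + (15/23)×0.9183 = 0.9467 bits

Information Gain = 0.9656 - 0.9467 = 0.0189 bits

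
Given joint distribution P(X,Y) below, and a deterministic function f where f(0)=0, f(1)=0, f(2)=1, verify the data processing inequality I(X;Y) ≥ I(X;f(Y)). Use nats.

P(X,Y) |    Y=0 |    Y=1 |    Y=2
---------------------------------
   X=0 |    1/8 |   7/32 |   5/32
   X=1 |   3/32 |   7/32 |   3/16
I(X;Y) = 0.0037, I(X;f(Y)) = 0.0022, inequality holds: 0.0037 ≥ 0.0022

Data Processing Inequality: For any Markov chain X → Y → Z, we have I(X;Y) ≥ I(X;Z).

Here Z = f(Y) is a deterministic function of Y, forming X → Y → Z.

Original I(X;Y) = 0.0037 nats

After applying f:
P(X,Z) where Z=f(Y):
- P(X,Z=0) = P(X,Y=0) + P(X,Y=1)
- P(X,Z=1) = P(X,Y=2)

I(X;Z) = I(X;f(Y)) = 0.0022 nats

Verification: 0.0037 ≥ 0.0022 ✓

Information cannot be created by processing; the function f can only lose information about X.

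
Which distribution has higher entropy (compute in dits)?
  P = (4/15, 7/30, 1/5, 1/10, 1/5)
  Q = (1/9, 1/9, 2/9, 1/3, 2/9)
P

Computing entropies in dits:
H(P) = 0.6801
H(Q) = 0.6614

Distribution P has higher entropy.

Intuition: The distribution closer to uniform (more spread out) has higher entropy.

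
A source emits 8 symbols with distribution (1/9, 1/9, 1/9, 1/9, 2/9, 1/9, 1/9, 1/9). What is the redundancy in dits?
0.0157 dits

Redundancy measures how far a source is from maximum entropy:
R = H_max - H(X)

Maximum entropy for 8 symbols: H_max = log_10(8) = 0.9031 dits
Actual entropy: H(X) = 0.8873 dits
Redundancy: R = 0.9031 - 0.8873 = 0.0157 dits

This redundancy represents potential for compression: the source could be compressed by 0.0157 dits per symbol.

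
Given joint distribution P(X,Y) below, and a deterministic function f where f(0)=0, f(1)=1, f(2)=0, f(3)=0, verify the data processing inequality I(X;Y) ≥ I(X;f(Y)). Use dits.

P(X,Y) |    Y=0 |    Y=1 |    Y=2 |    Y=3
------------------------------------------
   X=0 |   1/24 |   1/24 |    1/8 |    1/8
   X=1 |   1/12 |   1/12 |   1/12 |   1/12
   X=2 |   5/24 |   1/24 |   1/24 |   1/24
I(X;Y) = 0.0519, I(X;f(Y)) = 0.0052, inequality holds: 0.0519 ≥ 0.0052

Data Processing Inequality: For any Markov chain X → Y → Z, we have I(X;Y) ≥ I(X;Z).

Here Z = f(Y) is a deterministic function of Y, forming X → Y → Z.

Original I(X;Y) = 0.0519 dits

After applying f:
P(X,Z) where Z=f(Y):
- P(X,Z=0) = P(X,Y=0) + P(X,Y=2) + P(X,Y=3)
- P(X,Z=1) = P(X,Y=1)

I(X;Z) = I(X;f(Y)) = 0.0052 dits

Verification: 0.0519 ≥ 0.0052 ✓

Information cannot be created by processing; the function f can only lose information about X.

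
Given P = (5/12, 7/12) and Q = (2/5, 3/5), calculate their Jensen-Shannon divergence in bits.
0.0002 bits

Jensen-Shannon divergence is:
JSD(P||Q) = 0.5 × D_KL(P||M) + 0.5 × D_KL(Q||M)
where M = 0.5 × (P + Q) is the mixture distribution.

M = 0.5 × (5/12, 7/12) + 0.5 × (2/5, 3/5) = (0.408333, 0.591667)

D_KL(P||M) = 0.0002 bits
D_KL(Q||M) = 0.0002 bits

JSD(P||Q) = 0.5 × 0.0002 + 0.5 × 0.0002 = 0.0002 bits

Unlike KL divergence, JSD is symmetric and bounded: 0 ≤ JSD ≤ log(2).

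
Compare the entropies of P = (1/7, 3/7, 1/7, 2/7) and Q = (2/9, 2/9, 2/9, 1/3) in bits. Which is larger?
Q

Computing entropies in bits:
H(P) = 1.8424
H(Q) = 1.9749

Distribution Q has higher entropy.

Intuition: The distribution closer to uniform (more spread out) has higher entropy.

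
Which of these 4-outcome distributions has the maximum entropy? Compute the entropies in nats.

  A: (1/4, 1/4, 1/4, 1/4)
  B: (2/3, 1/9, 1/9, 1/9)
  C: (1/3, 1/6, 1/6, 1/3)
A

For a discrete distribution over n outcomes, entropy is maximized by the uniform distribution.

Computing entropies:
H(A) = 1.3863 nats
H(B) = 1.0027 nats
H(C) = 1.3297 nats

The uniform distribution (where all probabilities equal 1/4) achieves the maximum entropy of log_e(4) = 1.3863 nats.

Distribution A has the highest entropy.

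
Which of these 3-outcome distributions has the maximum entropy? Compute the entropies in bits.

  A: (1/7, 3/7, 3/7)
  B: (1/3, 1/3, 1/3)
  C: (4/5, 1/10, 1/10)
B

For a discrete distribution over n outcomes, entropy is maximized by the uniform distribution.

Computing entropies:
H(A) = 1.4488 bits
H(B) = 1.5850 bits
H(C) = 0.9219 bits

The uniform distribution (where all probabilities equal 1/3) achieves the maximum entropy of log_2(3) = 1.5850 bits.

Distribution B has the highest entropy.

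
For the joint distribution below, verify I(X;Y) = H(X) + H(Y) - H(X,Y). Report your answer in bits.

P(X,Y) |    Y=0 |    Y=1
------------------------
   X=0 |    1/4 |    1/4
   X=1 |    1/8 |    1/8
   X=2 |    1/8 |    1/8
I(X;Y) = 0.0000 bits

Mutual information has multiple equivalent forms:
- I(X;Y) = H(X) - H(X|Y)
- I(X;Y) = H(Y) - H(Y|X)
- I(X;Y) = H(X) + H(Y) - H(X,Y)

Computing all quantities:
H(X) = 1.5000, H(Y) = 1.0000, H(X,Y) = 2.5000
H(X|Y) = 1.5000, H(Y|X) = 1.0000

Verification:
H(X) - H(X|Y) = 1.5000 - 1.5000 = 0.0000
H(Y) - H(Y|X) = 1.0000 - 1.0000 = 0.0000
H(X) + H(Y) - H(X,Y) = 1.5000 + 1.0000 - 2.5000 = 0.0000

All forms give I(X;Y) = 0.0000 bits. ✓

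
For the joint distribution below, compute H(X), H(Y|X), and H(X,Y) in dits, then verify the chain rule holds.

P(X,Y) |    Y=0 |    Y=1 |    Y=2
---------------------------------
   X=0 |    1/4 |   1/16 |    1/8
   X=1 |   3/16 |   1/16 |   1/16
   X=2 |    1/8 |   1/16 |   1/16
H(X,Y) = 0.8889, H(X) = 0.4654, H(Y|X) = 0.4234 (all in dits)

Chain rule: H(X,Y) = H(X) + H(Y|X)

Left side — joint entropy directly:
H(X,Y) = -Σ p(x,y) log p(x,y) = 0.8889 dits

Right side — compute H(Y|X) from the conditional distributions:
P(X) = (7/16, 5/16, 1/4), so H(X) = 0.4654 dits
H(Y|X) = Σ_x P(X=x) · H(Y|X=x):
  P(Y|X=0) = (4/7, 1/7, 2/7), H(Y|X=0) = 0.4151, weight P(X=0) = 7/16
  P(Y|X=1) = (3/5, 1/5, 1/5), H(Y|X=1) = 0.4127, weight P(X=1) = 5/16
  P(Y|X=2) = (1/2, 1/4, 1/4), H(Y|X=2) = 0.4515, weight P(X=2) = 1/4
H(Y|X) = 0.4234 dits

H(X) + H(Y|X) = 0.4654 + 0.4234 = 0.8889 dits

Both sides equal 0.8889 dits. ✓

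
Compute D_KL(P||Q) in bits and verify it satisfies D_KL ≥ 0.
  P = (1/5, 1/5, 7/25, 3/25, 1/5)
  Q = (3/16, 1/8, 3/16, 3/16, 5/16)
0.1102 bits

KL divergence satisfies the Gibbs inequality: D_KL(P||Q) ≥ 0 for all distributions P, Q.

D_KL(P||Q) = Σ p(x) log(p(x)/q(x))
Term by term:
  x=0: 1/5 × log_2[(1/5)/(3/16)] = 0.0186
  x=1: 1/5 × log_2[(1/5)/(1/8)] = 0.1356
  x=2: 7/25 × log_2[(7/25)/(3/16)] = 0.1620
  x=3: 3/25 × log_2[(3/25)/(3/16)] = -0.0773
  x=4: 1/5 × log_2[(1/5)/(5/16)] = -0.1288
D_KL(P||Q) = 0.1102 bits

D_KL(P||Q) = 0.1102 ≥ 0 ✓

This non-negativity is a fundamental property: relative entropy cannot be negative because it measures how different Q is from P.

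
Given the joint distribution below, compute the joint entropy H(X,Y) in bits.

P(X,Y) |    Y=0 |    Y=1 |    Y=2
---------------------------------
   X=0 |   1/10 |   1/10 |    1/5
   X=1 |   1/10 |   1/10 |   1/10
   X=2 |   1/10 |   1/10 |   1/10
3.1219 bits

Joint entropy is H(X,Y) = -Σ_{x,y} p(x,y) log p(x,y).

Summing over all non-zero entries:
H(X,Y) = -[1/10·log_2(1/10) + 1/10·log_2(1/10) + 1/5·log_2(1/5) + 1/10·log_2(1/10) + 1/10·log_2(1/10) + 1/10·log_2(1/10) + 1/10·log_2(1/10) + 1/10·log_2(1/10) + 1/10·log_2(1/10)]
H(X,Y) = 3.1219 bits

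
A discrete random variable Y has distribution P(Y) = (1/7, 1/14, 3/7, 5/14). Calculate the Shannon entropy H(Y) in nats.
1.1973 nats

Shannon entropy is H(X) = -Σ p(x) log p(x).

For P = (1/7, 1/14, 3/7, 5/14):
H = -1/7 × log_e(1/7) -1/14 × log_e(1/14) -3/7 × log_e(3/7) -5/14 × log_e(5/14)
H = 1.1973 nats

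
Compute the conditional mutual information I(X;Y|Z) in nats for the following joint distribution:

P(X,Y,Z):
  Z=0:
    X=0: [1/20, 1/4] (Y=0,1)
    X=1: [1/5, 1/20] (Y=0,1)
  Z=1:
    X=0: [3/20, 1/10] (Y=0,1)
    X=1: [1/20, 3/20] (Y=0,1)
0.1471 nats

Conditional mutual information: I(X;Y|Z) = H(X|Z) + H(Y|Z) - H(X,Y|Z)

H(Z) = 0.6881
H(X,Z) = 1.3762 → H(X|Z) = 0.6881
H(Y,Z) = 1.3762 → H(Y|Z) = 0.6881
H(X,Y,Z) = 1.9172 → H(X,Y|Z) = 1.2291

I(X;Y|Z) = 0.6881 + 0.6881 - 1.2291 = 0.1471 nats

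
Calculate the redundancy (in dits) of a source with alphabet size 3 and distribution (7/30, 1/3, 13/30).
0.0132 dits

Redundancy measures how far a source is from maximum entropy:
R = H_max - H(X)

Maximum entropy for 3 symbols: H_max = log_10(3) = 0.4771 dits
Actual entropy: H(X) = 0.4639 dits
Redundancy: R = 0.4771 - 0.4639 = 0.0132 dits

This redundancy represents potential for compression: the source could be compressed by 0.0132 dits per symbol.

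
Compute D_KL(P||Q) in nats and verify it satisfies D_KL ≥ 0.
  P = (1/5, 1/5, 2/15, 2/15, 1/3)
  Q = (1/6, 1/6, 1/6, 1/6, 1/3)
0.0134 nats

KL divergence satisfies the Gibbs inequality: D_KL(P||Q) ≥ 0 for all distributions P, Q.

D_KL(P||Q) = Σ p(x) log(p(x)/q(x))
Term by term:
  x=0: 1/5 × log_e[(1/5)/(1/6)] = 0.0365
  x=1: 1/5 × log_e[(1/5)/(1/6)] = 0.0365
  x=2: 2/15 × log_e[(2/15)/(1/6)] = -0.0298
  x=3: 2/15 × log_e[(2/15)/(1/6)] = -0.0298
  x=4: 1/3 × log_e[(1/3)/(1/3)] = 0.0000
D_KL(P||Q) = 0.0134 nats

D_KL(P||Q) = 0.0134 ≥ 0 ✓

This non-negativity is a fundamental property: relative entropy cannot be negative because it measures how different Q is from P.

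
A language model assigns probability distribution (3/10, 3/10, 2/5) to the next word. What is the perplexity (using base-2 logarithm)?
2.9710

Perplexity is 2^H (or exp(H) for natural log).

First, H = -Σ p log p = 1.5710 bits
Perplexity = 2^1.5710 = 2.9710

Interpretation: The model's uncertainty is equivalent to choosing uniformly among 3.0 options.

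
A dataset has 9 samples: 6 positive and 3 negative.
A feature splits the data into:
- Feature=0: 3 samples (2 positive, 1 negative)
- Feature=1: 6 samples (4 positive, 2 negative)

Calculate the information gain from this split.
0.0000 bits

Information Gain = H(Y) - H(Y|Feature)

Before split:
P(positive) = 6/9 = 0.6667
H(Y) = 0.9183 bits

After split:
Feature=0: H = 0.9183 bits (weight = 3/9)
Feature=1: H = 0.9183 bits (weight = 6/9)
H(Y|Feature) = (3/9)×0.9183 + (6/9)×0.9183 = 0.9183 bits

Information Gain = 0.9183 - 0.9183 = 0.0000 bits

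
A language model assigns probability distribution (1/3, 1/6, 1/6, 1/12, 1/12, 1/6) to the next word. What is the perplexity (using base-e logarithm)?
5.3454

Perplexity is e^H (or exp(H) for natural log).

First, H = -Σ p log p = 1.6762 nats
Perplexity = e^1.6762 = 5.3454

Interpretation: The model's uncertainty is equivalent to choosing uniformly among 5.3 options.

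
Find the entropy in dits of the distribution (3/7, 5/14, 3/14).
0.4608 dits

Shannon entropy is H(X) = -Σ p(x) log p(x).

For P = (3/7, 5/14, 3/14):
H = -3/7 × log_10(3/7) -5/14 × log_10(5/14) -3/14 × log_10(3/14)
H = 0.4608 dits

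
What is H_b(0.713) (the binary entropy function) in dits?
0.2603 dits

The binary entropy function is:
H(p) = -p log(p) - (1-p) log(1-p)

H(0.713) = -0.713 × log_10(0.713) - 0.287 × log_10(0.287)
H(0.713) = 0.2603 dits

Note: Binary entropy is maximized at p=0.5 (H=1 bit) and minimized at p=0 or p=1 (H=0).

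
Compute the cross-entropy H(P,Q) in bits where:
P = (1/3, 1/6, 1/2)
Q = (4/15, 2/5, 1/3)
1.6484 bits

Cross-entropy: H(P,Q) = -Σ p(x) log q(x)

Alternatively: H(P,Q) = H(P) + D_KL(P||Q)
H(P) = 1.4591 bits
D_KL(P||Q) = 0.1893 bits

H(P,Q) = 1.4591 + 0.1893 = 1.6484 bits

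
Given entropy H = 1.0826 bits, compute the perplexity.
2.1178

Perplexity is 2^H (or exp(H) for natural log).

H = 1.0826 bits
Perplexity = 2^1.0826 = 2.1178

Interpretation: The model's uncertainty is equivalent to choosing uniformly among 2.1 options.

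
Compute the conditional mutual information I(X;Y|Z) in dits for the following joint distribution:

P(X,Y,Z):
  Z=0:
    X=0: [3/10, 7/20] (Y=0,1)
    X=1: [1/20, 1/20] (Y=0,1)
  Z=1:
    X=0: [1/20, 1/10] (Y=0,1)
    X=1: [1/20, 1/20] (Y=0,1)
0.0016 dits

Conditional mutual information: I(X;Y|Z) = H(X|Z) + H(Y|Z) - H(X,Y|Z)

H(Z) = 0.2442
H(X,Z) = 0.4452 → H(X|Z) = 0.2010
H(Y,Z) = 0.5423 → H(Y|Z) = 0.2981
H(X,Y,Z) = 0.7417 → H(X,Y|Z) = 0.4975

I(X;Y|Z) = 0.2010 + 0.2981 - 0.4975 = 0.0016 dits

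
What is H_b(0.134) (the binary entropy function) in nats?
0.3939 nats

The binary entropy function is:
H(p) = -p log(p) - (1-p) log(1-p)

H(0.134) = -0.134 × log_e(0.134) - 0.866 × log_e(0.866)
H(0.134) = 0.3939 nats

Note: Binary entropy is maximized at p=0.5 (H=1 bit) and minimized at p=0 or p=1 (H=0).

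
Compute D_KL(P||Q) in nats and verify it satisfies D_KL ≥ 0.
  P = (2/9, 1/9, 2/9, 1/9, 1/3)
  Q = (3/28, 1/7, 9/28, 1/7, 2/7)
0.0756 nats

KL divergence satisfies the Gibbs inequality: D_KL(P||Q) ≥ 0 for all distributions P, Q.

D_KL(P||Q) = Σ p(x) log(p(x)/q(x))
Term by term:
  x=0: 2/9 × log_e[(2/9)/(3/28)] = 0.1621
  x=1: 1/9 × log_e[(1/9)/(1/7)] = -0.0279
  x=2: 2/9 × log_e[(2/9)/(9/28)] = -0.0820
  x=3: 1/9 × log_e[(1/9)/(1/7)] = -0.0279
  x=4: 1/3 × log_e[(1/3)/(2/7)] = 0.0514
D_KL(P||Q) = 0.0756 nats

D_KL(P||Q) = 0.0756 ≥ 0 ✓

This non-negativity is a fundamental property: relative entropy cannot be negative because it measures how different Q is from P.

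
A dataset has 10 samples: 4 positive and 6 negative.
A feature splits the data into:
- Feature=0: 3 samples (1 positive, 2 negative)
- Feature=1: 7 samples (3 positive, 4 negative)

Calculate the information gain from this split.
0.0058 bits

Information Gain = H(Y) - H(Y|Feature)

Before split:
P(positive) = 4/10 = 0.4000
H(Y) = 0.9710 bits

After split:
Feature=0: H = 0.9183 bits (weight = 3/10)
Feature=1: H = 0.9852 bits (weight = 7/10)
H(Y|Feature) = (3/10)×0.9183 + (7/10)×0.9852 = 0.9651 bits

Information Gain = 0.9710 - 0.9651 = 0.0058 bits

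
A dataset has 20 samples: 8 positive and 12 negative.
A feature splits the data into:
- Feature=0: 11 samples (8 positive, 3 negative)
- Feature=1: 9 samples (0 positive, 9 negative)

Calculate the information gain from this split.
0.5060 bits

Information Gain = H(Y) - H(Y|Feature)

Before split:
P(positive) = 8/20 = 0.4000
H(Y) = 0.9710 bits

After split:
Feature=0: H = 0.8454 bits (weight = 11/20)
Feature=1: H = 0.0000 bits (weight = 9/20)
H(Y|Feature) = (11/20)×0.8454 + (9/20)×0.0000 = 0.4649 bits

Information Gain = 0.9710 - 0.4649 = 0.5060 bits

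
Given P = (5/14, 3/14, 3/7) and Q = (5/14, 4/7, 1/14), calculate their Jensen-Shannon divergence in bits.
0.1628 bits

Jensen-Shannon divergence is:
JSD(P||Q) = 0.5 × D_KL(P||M) + 0.5 × D_KL(Q||M)
where M = 0.5 × (P + Q) is the mixture distribution.

M = 0.5 × (5/14, 3/14, 3/7) + 0.5 × (5/14, 4/7, 1/14) = (5/14, 11/28, 1/4)

D_KL(P||M) = 0.1459 bits
D_KL(Q||M) = 0.1798 bits

JSD(P||Q) = 0.5 × 0.1459 + 0.5 × 0.1798 = 0.1628 bits

Unlike KL divergence, JSD is symmetric and bounded: 0 ≤ JSD ≤ log(2).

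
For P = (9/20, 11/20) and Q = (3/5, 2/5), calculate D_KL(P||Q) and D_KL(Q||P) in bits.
D_KL(P||Q) = 0.0659, D_KL(Q||P) = 0.0652

KL divergence is not symmetric: D_KL(P||Q) ≠ D_KL(Q||P) in general.

D_KL(P||Q) = 0.0659 bits
D_KL(Q||P) = 0.0652 bits

No, they are not equal!

This asymmetry is why KL divergence is not a true distance metric.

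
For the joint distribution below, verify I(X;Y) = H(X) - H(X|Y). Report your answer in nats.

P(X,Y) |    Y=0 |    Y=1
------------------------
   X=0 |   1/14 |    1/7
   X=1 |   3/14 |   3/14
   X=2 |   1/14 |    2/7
I(X;Y) = 0.0396 nats

Mutual information has multiple equivalent forms:
- I(X;Y) = H(X) - H(X|Y)
- I(X;Y) = H(Y) - H(Y|X)
- I(X;Y) = H(X) + H(Y) - H(X,Y)

Computing all quantities:
H(X) = 1.0609, H(Y) = 0.6518, H(X,Y) = 1.6731
H(X|Y) = 1.0214, H(Y|X) = 0.6122

Verification:
H(X) - H(X|Y) = 1.0609 - 1.0214 = 0.0396
H(Y) - H(Y|X) = 0.6518 - 0.6122 = 0.0396
H(X) + H(Y) - H(X,Y) = 1.0609 + 0.6518 - 1.6731 = 0.0396

All forms give I(X;Y) = 0.0396 nats. ✓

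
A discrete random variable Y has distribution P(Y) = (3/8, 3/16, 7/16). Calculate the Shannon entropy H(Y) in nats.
1.0434 nats

Shannon entropy is H(X) = -Σ p(x) log p(x).

For P = (3/8, 3/16, 7/16):
H = -3/8 × log_e(3/8) -3/16 × log_e(3/16) -7/16 × log_e(7/16)
H = 1.0434 nats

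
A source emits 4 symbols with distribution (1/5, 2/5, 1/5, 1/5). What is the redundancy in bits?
0.0781 bits

Redundancy measures how far a source is from maximum entropy:
R = H_max - H(X)

Maximum entropy for 4 symbols: H_max = log_2(4) = 2.0000 bits
Actual entropy: H(X) = 1.9219 bits
Redundancy: R = 2.0000 - 1.9219 = 0.0781 bits

This redundancy represents potential for compression: the source could be compressed by 0.0781 bits per symbol.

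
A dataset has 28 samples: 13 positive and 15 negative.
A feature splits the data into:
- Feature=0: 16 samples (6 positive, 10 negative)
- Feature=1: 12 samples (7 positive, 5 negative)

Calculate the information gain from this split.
0.0310 bits

Information Gain = H(Y) - H(Y|Feature)

Before split:
P(positive) = 13/28 = 0.4643
H(Y) = 0.9963 bits

After split:
Feature=0: H = 0.9544 bits (weight = 16/28)
Feature=1: H = 0.9799 bits (weight = 12/28)
H(Y|Feature) = (16/28)×0.9544 + (12/28)×0.9799 = 0.9653 bits

Information Gain = 0.9963 - 0.9653 = 0.0310 bits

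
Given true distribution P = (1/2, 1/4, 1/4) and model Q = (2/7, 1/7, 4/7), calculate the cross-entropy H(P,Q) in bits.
1.8074 bits

Cross-entropy: H(P,Q) = -Σ p(x) log q(x)

Alternatively: H(P,Q) = H(P) + D_KL(P||Q)
H(P) = 1.5000 bits
D_KL(P||Q) = 0.3074 bits

H(P,Q) = 1.5000 + 0.3074 = 1.8074 bits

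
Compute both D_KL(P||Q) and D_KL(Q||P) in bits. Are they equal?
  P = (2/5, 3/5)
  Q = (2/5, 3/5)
D_KL(P||Q) = 0.0000, D_KL(Q||P) = 0.0000

KL divergence is not symmetric: D_KL(P||Q) ≠ D_KL(Q||P) in general.

D_KL(P||Q) = 0.0000 bits
D_KL(Q||P) = 0.0000 bits

In this case they happen to be equal (to 4 decimal places).

This asymmetry is why KL divergence is not a true distance metric.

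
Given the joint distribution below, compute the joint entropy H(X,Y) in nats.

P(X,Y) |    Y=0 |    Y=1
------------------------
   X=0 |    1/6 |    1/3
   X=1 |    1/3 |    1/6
1.3297 nats

Joint entropy is H(X,Y) = -Σ_{x,y} p(x,y) log p(x,y).

Summing over all non-zero entries:
H(X,Y) = -[1/6·log_e(1/6) + 1/3·log_e(1/3) + 1/3·log_e(1/3) + 1/6·log_e(1/6)]
H(X,Y) = 1.3297 nats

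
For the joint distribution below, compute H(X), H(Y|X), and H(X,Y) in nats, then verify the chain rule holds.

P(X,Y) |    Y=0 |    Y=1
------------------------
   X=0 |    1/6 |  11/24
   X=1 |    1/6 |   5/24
H(X,Y) = 1.2816, H(X) = 0.6616, H(Y|X) = 0.6201 (all in nats)

Chain rule: H(X,Y) = H(X) + H(Y|X)

Left side — joint entropy directly:
H(X,Y) = -Σ p(x,y) log p(x,y) = 1.2816 nats

Right side — compute H(Y|X) from the conditional distributions:
P(X) = (5/8, 3/8), so H(X) = 0.6616 nats
H(Y|X) = Σ_x P(X=x) · H(Y|X=x):
  P(Y|X=0) = (4/15, 11/15), H(Y|X=0) = 0.5799, weight P(X=0) = 5/8
  P(Y|X=1) = (4/9, 5/9), H(Y|X=1) = 0.6870, weight P(X=1) = 3/8
H(Y|X) = 0.6201 nats

H(X) + H(Y|X) = 0.6616 + 0.6201 = 1.2816 nats

Both sides equal 1.2816 nats. ✓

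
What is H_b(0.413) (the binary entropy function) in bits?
0.9780 bits

The binary entropy function is:
H(p) = -p log(p) - (1-p) log(1-p)

H(0.413) = -0.413 × log_2(0.413) - 0.587 × log_2(0.587)
H(0.413) = 0.9780 bits

Note: Binary entropy is maximized at p=0.5 (H=1 bit) and minimized at p=0 or p=1 (H=0).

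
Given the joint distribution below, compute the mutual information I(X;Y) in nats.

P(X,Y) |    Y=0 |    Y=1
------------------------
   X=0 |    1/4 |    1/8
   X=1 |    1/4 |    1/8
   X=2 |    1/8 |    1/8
0.0109 nats

Mutual information: I(X;Y) = H(X) + H(Y) - H(X,Y)

Marginals:
P(X) = (3/8, 3/8, 1/4), H(X) = 1.0822 nats
P(Y) = (5/8, 3/8), H(Y) = 0.6616 nats

Joint entropy: H(X,Y) = 1.7329 nats

I(X;Y) = 1.0822 + 0.6616 - 1.7329 = 0.0109 nats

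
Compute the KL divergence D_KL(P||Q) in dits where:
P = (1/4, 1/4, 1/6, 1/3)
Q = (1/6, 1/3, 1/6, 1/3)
0.0128 dits

KL divergence: D_KL(P||Q) = Σ p(x) log(p(x)/q(x))

Computing term by term:
  x=0: 1/4 × log_10[(1/4)/(1/6)] = 1/4 × 0.1761 = 0.0440
  x=1: 1/4 × log_10[(1/4)/(1/3)] = 1/4 × -0.1249 = -0.0312
  x=2: 1/6 × log_10[(1/6)/(1/6)] = 1/6 × 0.0000 = 0.0000
  x=3: 1/3 × log_10[(1/3)/(1/3)] = 1/3 × 0.0000 = 0.0000

D_KL(P||Q) = 0.0128 dits

Note: KL divergence is always non-negative and equals 0 iff P = Q.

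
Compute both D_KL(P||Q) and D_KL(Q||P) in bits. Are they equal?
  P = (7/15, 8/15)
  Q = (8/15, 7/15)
D_KL(P||Q) = 0.0128, D_KL(Q||P) = 0.0128

KL divergence is not symmetric: D_KL(P||Q) ≠ D_KL(Q||P) in general.

D_KL(P||Q) = 0.0128 bits
D_KL(Q||P) = 0.0128 bits

In this case they happen to be equal (to 4 decimal places).

This asymmetry is why KL divergence is not a true distance metric.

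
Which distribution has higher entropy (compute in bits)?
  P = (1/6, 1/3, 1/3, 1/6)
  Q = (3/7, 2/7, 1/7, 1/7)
P

Computing entropies in bits:
H(P) = 1.9183
H(Q) = 1.8424

Distribution P has higher entropy.

Intuition: The distribution closer to uniform (more spread out) has higher entropy.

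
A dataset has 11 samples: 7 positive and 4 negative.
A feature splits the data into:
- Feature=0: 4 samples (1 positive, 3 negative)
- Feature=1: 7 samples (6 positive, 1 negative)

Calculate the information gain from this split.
0.2741 bits

Information Gain = H(Y) - H(Y|Feature)

Before split:
P(positive) = 7/11 = 0.6364
H(Y) = 0.9457 bits

After split:
Feature=0: H = 0.8113 bits (weight = 4/11)
Feature=1: H = 0.5917 bits (weight = 7/11)
H(Y|Feature) = (4/11)×0.8113 + (7/11)×0.5917 = 0.6715 bits

Information Gain = 0.9457 - 0.6715 = 0.2741 bits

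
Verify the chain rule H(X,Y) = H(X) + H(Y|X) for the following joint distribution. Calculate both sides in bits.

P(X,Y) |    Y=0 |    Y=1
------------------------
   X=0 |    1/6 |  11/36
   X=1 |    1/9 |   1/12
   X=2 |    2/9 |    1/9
H(X,Y) = 2.4389, H(X) = 1.4989, H(Y|X) = 0.9400 (all in bits)

Chain rule: H(X,Y) = H(X) + H(Y|X)

Left side — joint entropy directly:
H(X,Y) = -Σ p(x,y) log p(x,y) = 2.4389 bits

Right side — compute H(Y|X) from the conditional distributions:
P(X) = (17/36, 7/36, 1/3), so H(X) = 1.4989 bits
H(Y|X) = Σ_x P(X=x) · H(Y|X=x):
  P(Y|X=0) = (6/17, 11/17), H(Y|X=0) = 0.9367, weight P(X=0) = 17/36
  P(Y|X=1) = (4/7, 3/7), H(Y|X=1) = 0.9852, weight P(X=1) = 7/36
  P(Y|X=2) = (2/3, 1/3), H(Y|X=2) = 0.9183, weight P(X=2) = 1/3
H(Y|X) = 0.9400 bits

H(X) + H(Y|X) = 1.4989 + 0.9400 = 2.4389 bits

Both sides equal 2.4389 bits. ✓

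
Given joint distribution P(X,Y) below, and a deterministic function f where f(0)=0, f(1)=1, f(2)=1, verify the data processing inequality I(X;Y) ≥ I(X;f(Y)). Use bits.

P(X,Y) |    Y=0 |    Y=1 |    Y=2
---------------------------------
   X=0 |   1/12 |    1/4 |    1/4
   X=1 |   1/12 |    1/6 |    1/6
I(X;Y) = 0.0041, I(X;f(Y)) = 0.0041, inequality holds: 0.0041 ≥ 0.0041

Data Processing Inequality: For any Markov chain X → Y → Z, we have I(X;Y) ≥ I(X;Z).

Here Z = f(Y) is a deterministic function of Y, forming X → Y → Z.

Original I(X;Y) = 0.0041 bits

After applying f:
P(X,Z) where Z=f(Y):
- P(X,Z=0) = P(X,Y=0)
- P(X,Z=1) = P(X,Y=1) + P(X,Y=2)

I(X;Z) = I(X;f(Y)) = 0.0041 bits

Verification: 0.0041 ≥ 0.0041 ✓

Information cannot be created by processing; the function f can only lose information about X.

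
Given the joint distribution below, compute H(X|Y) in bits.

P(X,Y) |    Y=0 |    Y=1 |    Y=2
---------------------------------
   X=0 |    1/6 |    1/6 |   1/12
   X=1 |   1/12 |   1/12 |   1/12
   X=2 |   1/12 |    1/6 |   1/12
1.5304 bits

Using the chain rule: H(X|Y) = H(X,Y) - H(Y)

First, compute H(X,Y) = 3.0850 bits

Marginal P(Y) = (1/3, 5/12, 1/4)
H(Y) = 1.5546 bits

H(X|Y) = H(X,Y) - H(Y) = 3.0850 - 1.5546 = 1.5304 bits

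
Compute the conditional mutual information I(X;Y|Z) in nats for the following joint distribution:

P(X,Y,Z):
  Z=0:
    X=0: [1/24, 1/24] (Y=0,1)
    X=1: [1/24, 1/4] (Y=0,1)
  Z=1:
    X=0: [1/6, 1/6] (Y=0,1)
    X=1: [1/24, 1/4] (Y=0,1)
0.0684 nats

Conditional mutual information: I(X;Y|Z) = H(X|Z) + H(Y|Z) - H(X,Y|Z)

H(Z) = 0.6616
H(X,Z) = 1.2920 → H(X|Z) = 0.6305
H(Y,Z) = 1.2580 → H(Y|Z) = 0.5965
H(X,Y,Z) = 1.8201 → H(X,Y|Z) = 1.1585

I(X;Y|Z) = 0.6305 + 0.5965 - 1.1585 = 0.0684 nats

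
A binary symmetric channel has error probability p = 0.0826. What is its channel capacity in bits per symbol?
0.5887 bits

For a binary symmetric channel (BSC) with error probability p:
Capacity C = 1 - H(p) bits per symbol

where H(p) = -p log₂(p) - (1-p) log₂(1-p) is the binary entropy function.

H(0.0826) = 0.4113 bits
C = 1 - 0.4113 = 0.5887 bits per symbol

This means we can reliably transmit up to 0.5887 bits of information per channel use.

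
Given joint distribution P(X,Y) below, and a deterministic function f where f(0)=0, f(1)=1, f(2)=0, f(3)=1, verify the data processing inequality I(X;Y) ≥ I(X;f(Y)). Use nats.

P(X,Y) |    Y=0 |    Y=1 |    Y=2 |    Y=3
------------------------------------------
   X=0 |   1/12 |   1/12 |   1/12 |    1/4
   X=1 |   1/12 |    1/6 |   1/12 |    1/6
I(X;Y) = 0.0225, I(X;f(Y)) = 0.0000, inequality holds: 0.0225 ≥ 0.0000

Data Processing Inequality: For any Markov chain X → Y → Z, we have I(X;Y) ≥ I(X;Z).

Here Z = f(Y) is a deterministic function of Y, forming X → Y → Z.

Original I(X;Y) = 0.0225 nats

After applying f:
P(X,Z) where Z=f(Y):
- P(X,Z=0) = P(X,Y=0) + P(X,Y=2)
- P(X,Z=1) = P(X,Y=1) + P(X,Y=3)

I(X;Z) = I(X;f(Y)) = 0.0000 nats

Verification: 0.0225 ≥ 0.0000 ✓

Information cannot be created by processing; the function f can only lose information about X.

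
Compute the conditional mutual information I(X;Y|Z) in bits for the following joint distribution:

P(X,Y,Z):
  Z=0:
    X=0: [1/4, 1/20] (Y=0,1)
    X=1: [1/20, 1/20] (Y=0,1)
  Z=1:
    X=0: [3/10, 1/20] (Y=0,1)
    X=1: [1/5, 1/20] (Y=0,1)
0.0320 bits

Conditional mutual information: I(X;Y|Z) = H(X|Z) + H(Y|Z) - H(X,Y|Z)

H(Z) = 0.9710
H(X,Z) = 1.8834 → H(X|Z) = 0.9124
H(Y,Z) = 1.6855 → H(Y|Z) = 0.7145
H(X,Y,Z) = 2.5660 → H(X,Y|Z) = 1.5950

I(X;Y|Z) = 0.9124 + 0.7145 - 1.5950 = 0.0320 bits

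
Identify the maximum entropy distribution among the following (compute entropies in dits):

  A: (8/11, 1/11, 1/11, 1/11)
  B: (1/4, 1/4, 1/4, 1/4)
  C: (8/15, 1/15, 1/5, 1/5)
B

For a discrete distribution over n outcomes, entropy is maximized by the uniform distribution.

Computing entropies:
H(A) = 0.3846 dits
H(B) = 0.6021 dits
H(C) = 0.5036 dits

The uniform distribution (where all probabilities equal 1/4) achieves the maximum entropy of log_10(4) = 0.6021 dits.

Distribution B has the highest entropy.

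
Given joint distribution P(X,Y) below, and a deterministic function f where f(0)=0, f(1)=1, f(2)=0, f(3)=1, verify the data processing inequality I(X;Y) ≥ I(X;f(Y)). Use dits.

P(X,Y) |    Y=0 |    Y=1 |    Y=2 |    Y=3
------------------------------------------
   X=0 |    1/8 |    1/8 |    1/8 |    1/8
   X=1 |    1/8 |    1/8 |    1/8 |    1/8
I(X;Y) = 0.0000, I(X;f(Y)) = 0.0000, inequality holds: 0.0000 ≥ 0.0000

Data Processing Inequality: For any Markov chain X → Y → Z, we have I(X;Y) ≥ I(X;Z).

Here Z = f(Y) is a deterministic function of Y, forming X → Y → Z.

Original I(X;Y) = 0.0000 dits

After applying f:
P(X,Z) where Z=f(Y):
- P(X,Z=0) = P(X,Y=0) + P(X,Y=2)
- P(X,Z=1) = P(X,Y=1) + P(X,Y=3)

I(X;Z) = I(X;f(Y)) = 0.0000 dits

Verification: 0.0000 ≥ 0.0000 ✓

Information cannot be created by processing; the function f can only lose information about X.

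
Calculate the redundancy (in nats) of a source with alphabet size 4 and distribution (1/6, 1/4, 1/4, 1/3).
0.0283 nats

Redundancy measures how far a source is from maximum entropy:
R = H_max - H(X)

Maximum entropy for 4 symbols: H_max = log_e(4) = 1.3863 nats
Actual entropy: H(X) = 1.3580 nats
Redundancy: R = 1.3863 - 1.3580 = 0.0283 nats

This redundancy represents potential for compression: the source could be compressed by 0.0283 nats per symbol.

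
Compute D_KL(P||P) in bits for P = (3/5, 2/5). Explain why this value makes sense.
0.0000 bits

KL divergence satisfies the Gibbs inequality: D_KL(P||Q) ≥ 0 for all distributions P, Q.

D_KL(P||Q) = Σ p(x) log(p(x)/q(x))
Each term is p(x) × log_2(p(x)/p(x)) = p(x) × log_2(1) = 0, so the sum is 0.
D_KL(P||Q) = 0.0000 bits

When P = Q, the KL divergence is exactly 0, as there is no 'divergence' between identical distributions.

This non-negativity is a fundamental property: relative entropy cannot be negative because it measures how different Q is from P.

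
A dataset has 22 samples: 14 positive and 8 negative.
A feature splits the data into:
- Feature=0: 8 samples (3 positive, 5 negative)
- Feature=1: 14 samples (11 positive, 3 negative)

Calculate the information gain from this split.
0.1216 bits

Information Gain = H(Y) - H(Y|Feature)

Before split:
P(positive) = 14/22 = 0.6364
H(Y) = 0.9457 bits

After split:
Feature=0: H = 0.9544 bits (weight = 8/22)
Feature=1: H = 0.7496 bits (weight = 14/22)
H(Y|Feature) = (8/22)×0.9544 + (14/22)×0.7496 = 0.8241 bits

Information Gain = 0.9457 - 0.8241 = 0.1216 bits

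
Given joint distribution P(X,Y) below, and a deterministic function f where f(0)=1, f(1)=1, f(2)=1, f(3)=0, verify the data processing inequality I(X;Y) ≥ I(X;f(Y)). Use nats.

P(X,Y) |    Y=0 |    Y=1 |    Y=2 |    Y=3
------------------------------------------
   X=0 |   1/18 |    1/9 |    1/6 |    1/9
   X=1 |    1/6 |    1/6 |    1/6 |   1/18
I(X;Y) = 0.0379, I(X;f(Y)) = 0.0200, inequality holds: 0.0379 ≥ 0.0200

Data Processing Inequality: For any Markov chain X → Y → Z, we have I(X;Y) ≥ I(X;Z).

Here Z = f(Y) is a deterministic function of Y, forming X → Y → Z.

Original I(X;Y) = 0.0379 nats

After applying f:
P(X,Z) where Z=f(Y):
- P(X,Z=0) = P(X,Y=3)
- P(X,Z=1) = P(X,Y=0) + P(X,Y=1) + P(X,Y=2)

I(X;Z) = I(X;f(Y)) = 0.0200 nats

Verification: 0.0379 ≥ 0.0200 ✓

Information cannot be created by processing; the function f can only lose information about X.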